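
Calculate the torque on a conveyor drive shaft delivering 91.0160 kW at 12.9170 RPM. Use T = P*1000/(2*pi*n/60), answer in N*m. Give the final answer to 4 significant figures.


omega = 2*pi*12.9170/60 = 1.35267 rad/s
T = 91.0160*1000 / 1.35267
T = 67290 N*m


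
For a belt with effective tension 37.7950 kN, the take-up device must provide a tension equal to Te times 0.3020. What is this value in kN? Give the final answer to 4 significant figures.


T_tu = 37.7950 * 0.3020
T_tu = 11.41 kN


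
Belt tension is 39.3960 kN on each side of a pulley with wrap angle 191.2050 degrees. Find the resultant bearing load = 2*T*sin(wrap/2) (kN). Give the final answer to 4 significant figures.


F = 2 * 39.3960 * sin(191.2050/2 deg)
F = 78.42 kN


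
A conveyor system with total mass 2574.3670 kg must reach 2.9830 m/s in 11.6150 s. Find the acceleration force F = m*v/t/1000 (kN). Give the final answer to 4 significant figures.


F = 2574.3670 * 2.9830 / 11.6150 / 1000
F = 0.6612 kN


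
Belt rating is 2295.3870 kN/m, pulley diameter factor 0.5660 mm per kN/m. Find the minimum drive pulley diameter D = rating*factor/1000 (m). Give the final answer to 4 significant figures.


D = 2295.3870 * 0.5660 / 1000
D = 1.299 m


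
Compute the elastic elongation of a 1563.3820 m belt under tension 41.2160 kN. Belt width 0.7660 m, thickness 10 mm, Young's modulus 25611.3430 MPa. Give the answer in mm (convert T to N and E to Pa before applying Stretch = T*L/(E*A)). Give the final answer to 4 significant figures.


A = 0.7660 * 0.01 = 0.00766 m^2
Stretch = 41.2160*1000 * 1563.3820 / (25611.3430e6 * 0.00766) * 1000
Stretch = 328.5 mm


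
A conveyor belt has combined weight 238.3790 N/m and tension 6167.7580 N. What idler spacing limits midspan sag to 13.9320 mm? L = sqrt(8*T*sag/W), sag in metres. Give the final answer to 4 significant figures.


sag = 13.9320/1000 = 0.013932 m
L = sqrt(8 * 6167.7580 * 0.013932 / 238.3790)
L = 1.698 m


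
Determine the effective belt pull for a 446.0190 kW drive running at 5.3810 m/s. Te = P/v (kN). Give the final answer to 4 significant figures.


Te = P / v = 446.0190 / 5.3810
Te = 82.89 kN


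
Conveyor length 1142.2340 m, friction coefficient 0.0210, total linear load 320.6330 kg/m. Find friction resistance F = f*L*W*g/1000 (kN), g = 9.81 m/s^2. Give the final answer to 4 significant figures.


F = 0.0210 * 1142.2340 * 320.6330 * 9.81 / 1000
F = 75.45 kN


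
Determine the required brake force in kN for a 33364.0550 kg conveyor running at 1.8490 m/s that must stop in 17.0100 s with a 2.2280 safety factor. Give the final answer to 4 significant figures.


F = 33364.0550 * 1.8490 / 17.0100 * 2.2280 / 1000
F = 8.080 kN


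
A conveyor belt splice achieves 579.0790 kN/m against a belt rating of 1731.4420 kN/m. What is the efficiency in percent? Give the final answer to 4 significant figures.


Eff = 579.0790 / 1731.4420 * 100
Eff = 33.44 %


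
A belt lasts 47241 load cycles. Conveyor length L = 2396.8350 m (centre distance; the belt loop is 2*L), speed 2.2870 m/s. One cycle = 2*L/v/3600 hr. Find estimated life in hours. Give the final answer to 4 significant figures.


cycle_time = 2 * 2396.8350 / 2.2870 / 3600 = 0.582237 hr
life = 47241 * 0.582237 = 27510 hours


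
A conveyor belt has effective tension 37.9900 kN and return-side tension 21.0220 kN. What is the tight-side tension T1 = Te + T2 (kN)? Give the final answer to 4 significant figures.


T1 = Te + T2 = 37.9900 + 21.0220
T1 = 59.01 kN


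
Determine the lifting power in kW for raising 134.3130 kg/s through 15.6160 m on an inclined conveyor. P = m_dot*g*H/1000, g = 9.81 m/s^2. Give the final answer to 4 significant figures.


P = 134.3130 * 9.81 * 15.6160 / 1000
P = 20.58 kW


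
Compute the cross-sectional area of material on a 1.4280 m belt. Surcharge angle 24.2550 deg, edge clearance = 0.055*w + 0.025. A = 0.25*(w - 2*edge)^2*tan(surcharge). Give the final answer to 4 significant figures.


edge = 0.055*1.4280 + 0.025 = 0.10354 m
ew = 1.4280 - 2*0.10354 = 1.22092 m
A = 0.25 * 1.22092^2 * tan(24.2550 deg)
A = 0.1679 m^2


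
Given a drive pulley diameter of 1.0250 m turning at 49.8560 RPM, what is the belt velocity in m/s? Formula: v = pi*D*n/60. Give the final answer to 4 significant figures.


v = pi * 1.0250 * 49.8560 / 60
v = 2.676 m/s


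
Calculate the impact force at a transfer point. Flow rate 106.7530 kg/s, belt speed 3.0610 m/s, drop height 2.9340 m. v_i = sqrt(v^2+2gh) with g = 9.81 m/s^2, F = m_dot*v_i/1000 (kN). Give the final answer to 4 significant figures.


v_i = sqrt(3.0610^2 + 2*9.81*2.9340) = 8.18137 m/s
F = 106.7530 * 8.18137 / 1000
F = 0.8734 kN


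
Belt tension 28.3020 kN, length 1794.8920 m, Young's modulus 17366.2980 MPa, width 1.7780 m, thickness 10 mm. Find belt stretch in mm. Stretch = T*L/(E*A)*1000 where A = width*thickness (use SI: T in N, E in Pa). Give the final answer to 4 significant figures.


A = 1.7780 * 0.01 = 0.01778 m^2
Stretch = 28.3020*1000 * 1794.8920 / (17366.2980e6 * 0.01778) * 1000
Stretch = 164.5 mm


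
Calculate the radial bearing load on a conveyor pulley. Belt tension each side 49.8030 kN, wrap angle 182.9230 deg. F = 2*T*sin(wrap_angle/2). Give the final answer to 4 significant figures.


F = 2 * 49.8030 * sin(182.9230/2 deg)
F = 99.57 kN


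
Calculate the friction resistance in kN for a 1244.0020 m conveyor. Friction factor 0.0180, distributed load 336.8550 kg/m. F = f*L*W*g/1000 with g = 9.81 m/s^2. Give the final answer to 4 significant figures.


F = 0.0180 * 1244.0020 * 336.8550 * 9.81 / 1000
F = 74.00 kN


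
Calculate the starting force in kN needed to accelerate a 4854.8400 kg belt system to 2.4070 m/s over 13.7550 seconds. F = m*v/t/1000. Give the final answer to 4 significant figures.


F = 4854.8400 * 2.4070 / 13.7550 / 1000
F = 0.8496 kN


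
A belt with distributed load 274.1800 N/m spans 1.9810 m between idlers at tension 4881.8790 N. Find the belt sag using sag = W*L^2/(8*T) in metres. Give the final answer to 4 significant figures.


sag = 274.1800 * 1.9810^2 / (8 * 4881.8790)
sag = 0.02755 m


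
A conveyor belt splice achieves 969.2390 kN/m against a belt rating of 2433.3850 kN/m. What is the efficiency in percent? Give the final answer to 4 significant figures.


Eff = 969.2390 / 2433.3850 * 100
Eff = 39.83 %


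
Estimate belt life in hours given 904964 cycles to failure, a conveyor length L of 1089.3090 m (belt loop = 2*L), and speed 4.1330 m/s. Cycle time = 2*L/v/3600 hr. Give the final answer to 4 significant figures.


cycle_time = 2 * 1089.3090 / 4.1330 / 3600 = 0.146424 hr
life = 904964 * 0.146424 = 132500 hours


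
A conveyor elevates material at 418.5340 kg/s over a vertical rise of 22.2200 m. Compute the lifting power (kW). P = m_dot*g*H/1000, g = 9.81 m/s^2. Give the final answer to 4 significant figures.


P = 418.5340 * 9.81 * 22.2200 / 1000
P = 91.23 kW


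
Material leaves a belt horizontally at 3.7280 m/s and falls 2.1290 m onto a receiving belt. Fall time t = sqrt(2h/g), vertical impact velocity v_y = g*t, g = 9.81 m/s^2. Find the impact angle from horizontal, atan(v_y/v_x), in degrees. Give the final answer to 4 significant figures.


t = sqrt(2*2.1290/9.81) = 0.658822 s
v_y = 9.81 * 0.658822 = 6.46304 m/s
angle = atan(6.46304 / 3.7280) = 60.02 deg


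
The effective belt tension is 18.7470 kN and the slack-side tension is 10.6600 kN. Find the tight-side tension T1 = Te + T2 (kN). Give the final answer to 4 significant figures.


T1 = Te + T2 = 18.7470 + 10.6600
T1 = 29.41 kN


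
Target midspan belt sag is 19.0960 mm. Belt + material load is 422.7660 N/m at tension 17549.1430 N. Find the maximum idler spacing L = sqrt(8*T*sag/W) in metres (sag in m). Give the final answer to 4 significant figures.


sag = 19.0960/1000 = 0.019096 m
L = sqrt(8 * 17549.1430 * 0.019096 / 422.7660)
L = 2.518 m


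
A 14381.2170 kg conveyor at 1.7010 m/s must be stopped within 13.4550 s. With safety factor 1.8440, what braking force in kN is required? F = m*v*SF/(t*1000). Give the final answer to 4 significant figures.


F = 14381.2170 * 1.7010 / 13.4550 * 1.8440 / 1000
F = 3.353 kN


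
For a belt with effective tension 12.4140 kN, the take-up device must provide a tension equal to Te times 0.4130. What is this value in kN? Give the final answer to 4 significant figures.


T_tu = 12.4140 * 0.4130
T_tu = 5.127 kN


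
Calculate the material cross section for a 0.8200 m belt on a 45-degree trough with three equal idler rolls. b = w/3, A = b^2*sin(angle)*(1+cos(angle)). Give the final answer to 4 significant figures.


b = 0.8200/3 = 0.273333 m
A = 0.273333^2 * sin(45 deg) * (1 + cos(45 deg))
A = 0.09018 m^2


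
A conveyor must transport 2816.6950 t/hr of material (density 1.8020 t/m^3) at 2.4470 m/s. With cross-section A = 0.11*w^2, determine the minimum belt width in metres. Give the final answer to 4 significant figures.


A_req = 2816.6950 / (2.4470 * 1.8020 * 3600) = 0.177439 m^2
w = sqrt(0.177439 / 0.11)
w = 1.270 m


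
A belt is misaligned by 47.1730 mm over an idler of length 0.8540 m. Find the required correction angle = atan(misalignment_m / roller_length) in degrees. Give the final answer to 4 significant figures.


misalign_m = 47.1730 / 1000 = 0.047173 m
angle = atan(0.047173 / 0.8540)
angle = 3.162 deg


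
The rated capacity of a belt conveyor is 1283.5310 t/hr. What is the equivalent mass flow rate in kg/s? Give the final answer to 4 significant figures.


m_dot = 1283.5310 * 1000 / 3600
m_dot = 356.5 kg/s


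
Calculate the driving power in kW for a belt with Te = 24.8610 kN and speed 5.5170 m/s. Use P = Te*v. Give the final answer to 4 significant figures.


P = Te * v = 24.8610 * 5.5170
P = 137.2 kW


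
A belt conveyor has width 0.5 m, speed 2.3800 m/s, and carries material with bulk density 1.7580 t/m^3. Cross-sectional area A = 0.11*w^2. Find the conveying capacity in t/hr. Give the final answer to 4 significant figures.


A = 0.11 * 0.5^2 = 0.0275 m^2
C = 0.0275 * 2.3800 * 1.7580 * 3600
C = 414.2 t/hr


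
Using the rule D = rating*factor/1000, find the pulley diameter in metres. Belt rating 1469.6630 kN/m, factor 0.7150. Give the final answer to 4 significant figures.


D = 1469.6630 * 0.7150 / 1000
D = 1.051 m


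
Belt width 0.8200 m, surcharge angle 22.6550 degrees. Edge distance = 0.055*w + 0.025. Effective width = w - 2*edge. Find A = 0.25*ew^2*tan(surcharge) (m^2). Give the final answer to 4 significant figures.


edge = 0.055*0.8200 + 0.025 = 0.0701 m
ew = 0.8200 - 2*0.0701 = 0.6798 m
A = 0.25 * 0.6798^2 * tan(22.6550 deg)
A = 0.04822 m^2


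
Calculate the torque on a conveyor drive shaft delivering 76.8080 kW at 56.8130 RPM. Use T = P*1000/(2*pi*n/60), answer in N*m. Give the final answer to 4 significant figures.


omega = 2*pi*56.8130/60 = 5.94944 rad/s
T = 76.8080*1000 / 5.94944
T = 12910 N*m


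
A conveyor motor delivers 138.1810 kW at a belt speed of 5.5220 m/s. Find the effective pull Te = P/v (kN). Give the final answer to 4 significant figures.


Te = P / v = 138.1810 / 5.5220
Te = 25.02 kN


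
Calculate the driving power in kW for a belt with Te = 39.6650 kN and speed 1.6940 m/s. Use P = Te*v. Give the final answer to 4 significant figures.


P = Te * v = 39.6650 * 1.6940
P = 67.19 kW


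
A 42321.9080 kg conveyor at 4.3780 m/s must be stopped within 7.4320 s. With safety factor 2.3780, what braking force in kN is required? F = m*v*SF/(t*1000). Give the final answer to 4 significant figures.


F = 42321.9080 * 4.3780 / 7.4320 * 2.3780 / 1000
F = 59.29 kN


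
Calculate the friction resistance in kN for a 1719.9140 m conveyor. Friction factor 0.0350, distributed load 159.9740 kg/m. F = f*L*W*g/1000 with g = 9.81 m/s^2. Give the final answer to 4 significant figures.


F = 0.0350 * 1719.9140 * 159.9740 * 9.81 / 1000
F = 94.47 kN


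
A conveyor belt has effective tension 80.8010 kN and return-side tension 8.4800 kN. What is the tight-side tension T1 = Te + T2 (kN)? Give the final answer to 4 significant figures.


T1 = Te + T2 = 80.8010 + 8.4800
T1 = 89.28 kN


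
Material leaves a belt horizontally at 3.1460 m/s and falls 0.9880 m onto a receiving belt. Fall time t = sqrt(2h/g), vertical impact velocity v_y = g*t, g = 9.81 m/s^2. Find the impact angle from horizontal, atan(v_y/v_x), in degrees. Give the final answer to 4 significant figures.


t = sqrt(2*0.9880/9.81) = 0.448806 s
v_y = 9.81 * 0.448806 = 4.40279 m/s
angle = atan(4.40279 / 3.1460) = 54.45 deg


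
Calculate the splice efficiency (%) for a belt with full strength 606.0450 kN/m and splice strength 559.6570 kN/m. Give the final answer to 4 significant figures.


Eff = 559.6570 / 606.0450 * 100
Eff = 92.35 %


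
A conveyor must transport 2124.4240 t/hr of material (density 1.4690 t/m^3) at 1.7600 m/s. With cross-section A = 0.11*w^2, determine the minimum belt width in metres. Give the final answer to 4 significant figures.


A_req = 2124.4240 / (1.7600 * 1.4690 * 3600) = 0.228247 m^2
w = sqrt(0.228247 / 0.11)
w = 1.440 m


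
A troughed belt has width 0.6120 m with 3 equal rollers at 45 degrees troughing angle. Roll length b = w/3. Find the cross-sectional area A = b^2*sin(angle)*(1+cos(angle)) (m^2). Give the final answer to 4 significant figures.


b = 0.6120/3 = 0.204 m
A = 0.204^2 * sin(45 deg) * (1 + cos(45 deg))
A = 0.05023 m^2


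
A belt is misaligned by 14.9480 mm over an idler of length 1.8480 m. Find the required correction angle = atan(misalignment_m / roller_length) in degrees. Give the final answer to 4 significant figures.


misalign_m = 14.9480 / 1000 = 0.014948 m
angle = atan(0.014948 / 1.8480)
angle = 0.4634 deg


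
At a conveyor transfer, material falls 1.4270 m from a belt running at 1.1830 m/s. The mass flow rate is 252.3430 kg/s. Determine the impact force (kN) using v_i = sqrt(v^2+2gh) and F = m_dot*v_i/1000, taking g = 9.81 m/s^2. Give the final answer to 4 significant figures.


v_i = sqrt(1.1830^2 + 2*9.81*1.4270) = 5.42192 m/s
F = 252.3430 * 5.42192 / 1000
F = 1.368 kN


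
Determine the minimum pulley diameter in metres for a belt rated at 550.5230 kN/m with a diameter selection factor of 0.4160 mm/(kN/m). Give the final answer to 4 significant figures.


D = 550.5230 * 0.4160 / 1000
D = 0.2290 m


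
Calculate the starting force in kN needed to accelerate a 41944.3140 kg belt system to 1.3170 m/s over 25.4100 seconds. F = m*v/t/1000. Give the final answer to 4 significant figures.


F = 41944.3140 * 1.3170 / 25.4100 / 1000
F = 2.174 kN


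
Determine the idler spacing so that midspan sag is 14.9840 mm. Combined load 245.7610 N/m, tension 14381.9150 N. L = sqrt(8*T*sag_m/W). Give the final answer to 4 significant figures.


sag = 14.9840/1000 = 0.014984 m
L = sqrt(8 * 14381.9150 * 0.014984 / 245.7610)
L = 2.649 m


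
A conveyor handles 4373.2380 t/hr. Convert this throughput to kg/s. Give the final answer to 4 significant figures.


m_dot = 4373.2380 * 1000 / 3600
m_dot = 1215 kg/s


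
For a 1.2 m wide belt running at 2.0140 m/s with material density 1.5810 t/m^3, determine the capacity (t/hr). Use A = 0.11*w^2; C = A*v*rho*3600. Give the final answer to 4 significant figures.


A = 0.11 * 1.2^2 = 0.1584 m^2
C = 0.1584 * 2.0140 * 1.5810 * 3600
C = 1816 t/hr


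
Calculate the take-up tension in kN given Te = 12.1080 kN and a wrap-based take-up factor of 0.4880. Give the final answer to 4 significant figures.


T_tu = 12.1080 * 0.4880
T_tu = 5.909 kN


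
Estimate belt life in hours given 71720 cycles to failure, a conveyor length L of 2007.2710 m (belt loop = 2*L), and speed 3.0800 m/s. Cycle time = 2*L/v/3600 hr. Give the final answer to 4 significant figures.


cycle_time = 2 * 2007.2710 / 3.0800 / 3600 = 0.362062 hr
life = 71720 * 0.362062 = 25970 hours


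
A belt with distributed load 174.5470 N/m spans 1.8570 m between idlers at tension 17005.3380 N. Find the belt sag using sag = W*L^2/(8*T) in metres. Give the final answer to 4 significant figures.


sag = 174.5470 * 1.8570^2 / (8 * 17005.3380)
sag = 0.004424 m


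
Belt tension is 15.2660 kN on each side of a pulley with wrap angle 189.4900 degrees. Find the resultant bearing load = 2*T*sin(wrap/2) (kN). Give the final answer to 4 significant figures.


F = 2 * 15.2660 * sin(189.4900/2 deg)
F = 30.43 kN


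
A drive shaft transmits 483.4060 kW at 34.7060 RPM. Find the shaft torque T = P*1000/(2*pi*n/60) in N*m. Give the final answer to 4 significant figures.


omega = 2*pi*34.7060/60 = 3.6344 rad/s
T = 483.4060*1000 / 3.6344
T = 133000 N*m


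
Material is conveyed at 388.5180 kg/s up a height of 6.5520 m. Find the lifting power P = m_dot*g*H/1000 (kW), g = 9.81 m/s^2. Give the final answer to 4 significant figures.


P = 388.5180 * 9.81 * 6.5520 / 1000
P = 24.97 kW


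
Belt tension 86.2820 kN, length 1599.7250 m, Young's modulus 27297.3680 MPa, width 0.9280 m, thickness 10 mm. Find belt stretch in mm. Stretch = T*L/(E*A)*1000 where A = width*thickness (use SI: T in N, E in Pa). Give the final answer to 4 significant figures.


A = 0.9280 * 0.01 = 0.00928 m^2
Stretch = 86.2820*1000 * 1599.7250 / (27297.3680e6 * 0.00928) * 1000
Stretch = 544.9 mm


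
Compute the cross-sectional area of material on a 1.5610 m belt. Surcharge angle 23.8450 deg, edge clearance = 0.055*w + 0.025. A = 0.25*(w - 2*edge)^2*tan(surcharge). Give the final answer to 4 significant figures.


edge = 0.055*1.5610 + 0.025 = 0.110855 m
ew = 1.5610 - 2*0.110855 = 1.33929 m
A = 0.25 * 1.33929^2 * tan(23.8450 deg)
A = 0.1982 m^2


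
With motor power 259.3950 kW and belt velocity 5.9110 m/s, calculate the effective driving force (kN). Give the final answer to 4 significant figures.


Te = P / v = 259.3950 / 5.9110
Te = 43.88 kN


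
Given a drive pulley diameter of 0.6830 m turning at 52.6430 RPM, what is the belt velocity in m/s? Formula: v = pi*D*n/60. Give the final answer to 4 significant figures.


v = pi * 0.6830 * 52.6430 / 60
v = 1.883 m/s


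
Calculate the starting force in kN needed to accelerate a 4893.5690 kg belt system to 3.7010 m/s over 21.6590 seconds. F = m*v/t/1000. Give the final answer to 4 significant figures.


F = 4893.5690 * 3.7010 / 21.6590 / 1000
F = 0.8362 kN


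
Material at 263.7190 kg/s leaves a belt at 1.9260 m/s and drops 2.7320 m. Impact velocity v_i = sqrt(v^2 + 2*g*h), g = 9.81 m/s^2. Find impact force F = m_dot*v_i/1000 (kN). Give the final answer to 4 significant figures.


v_i = sqrt(1.9260^2 + 2*9.81*2.7320) = 7.57042 m/s
F = 263.7190 * 7.57042 / 1000
F = 1.996 kN


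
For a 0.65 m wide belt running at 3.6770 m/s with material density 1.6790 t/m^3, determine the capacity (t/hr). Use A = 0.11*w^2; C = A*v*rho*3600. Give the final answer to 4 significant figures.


A = 0.11 * 0.65^2 = 0.046475 m^2
C = 0.046475 * 3.6770 * 1.6790 * 3600
C = 1033 t/hr


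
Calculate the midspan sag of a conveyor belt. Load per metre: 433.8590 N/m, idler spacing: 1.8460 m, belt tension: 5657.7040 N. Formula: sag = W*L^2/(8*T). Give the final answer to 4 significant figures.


sag = 433.8590 * 1.8460^2 / (8 * 5657.7040)
sag = 0.03266 m


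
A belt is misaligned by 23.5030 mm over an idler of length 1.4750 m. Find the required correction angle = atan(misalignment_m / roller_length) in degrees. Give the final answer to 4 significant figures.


misalign_m = 23.5030 / 1000 = 0.023503 m
angle = atan(0.023503 / 1.4750)
angle = 0.9129 deg


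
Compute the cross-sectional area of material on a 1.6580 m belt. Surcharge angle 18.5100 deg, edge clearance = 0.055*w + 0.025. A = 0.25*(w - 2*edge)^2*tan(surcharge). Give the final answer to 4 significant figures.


edge = 0.055*1.6580 + 0.025 = 0.11619 m
ew = 1.6580 - 2*0.11619 = 1.42562 m
A = 0.25 * 1.42562^2 * tan(18.5100 deg)
A = 0.1701 m^2


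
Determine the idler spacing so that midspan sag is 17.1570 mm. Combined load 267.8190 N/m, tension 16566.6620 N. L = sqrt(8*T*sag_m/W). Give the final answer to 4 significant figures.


sag = 17.1570/1000 = 0.017157 m
L = sqrt(8 * 16566.6620 * 0.017157 / 267.8190)
L = 2.914 m


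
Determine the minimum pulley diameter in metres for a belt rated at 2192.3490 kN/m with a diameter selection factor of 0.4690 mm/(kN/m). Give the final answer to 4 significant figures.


D = 2192.3490 * 0.4690 / 1000
D = 1.028 m


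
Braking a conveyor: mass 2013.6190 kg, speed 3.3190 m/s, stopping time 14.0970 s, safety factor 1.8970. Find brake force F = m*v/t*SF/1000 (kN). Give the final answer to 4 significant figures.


F = 2013.6190 * 3.3190 / 14.0970 * 1.8970 / 1000
F = 0.8993 kN


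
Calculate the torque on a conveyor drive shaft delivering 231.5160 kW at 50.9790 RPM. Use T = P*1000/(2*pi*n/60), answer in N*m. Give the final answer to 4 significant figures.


omega = 2*pi*50.9790/60 = 5.33851 rad/s
T = 231.5160*1000 / 5.33851
T = 43370 N*m


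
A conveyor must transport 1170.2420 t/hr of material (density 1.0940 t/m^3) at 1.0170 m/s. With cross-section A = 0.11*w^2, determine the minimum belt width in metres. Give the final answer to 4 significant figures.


A_req = 1170.2420 / (1.0170 * 1.0940 * 3600) = 0.29217 m^2
w = sqrt(0.29217 / 0.11)
w = 1.630 m


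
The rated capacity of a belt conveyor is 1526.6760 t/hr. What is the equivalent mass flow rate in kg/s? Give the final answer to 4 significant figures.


m_dot = 1526.6760 * 1000 / 3600
m_dot = 424.1 kg/s


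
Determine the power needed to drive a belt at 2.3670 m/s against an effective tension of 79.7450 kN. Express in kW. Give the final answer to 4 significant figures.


P = Te * v = 79.7450 * 2.3670
P = 188.8 kW


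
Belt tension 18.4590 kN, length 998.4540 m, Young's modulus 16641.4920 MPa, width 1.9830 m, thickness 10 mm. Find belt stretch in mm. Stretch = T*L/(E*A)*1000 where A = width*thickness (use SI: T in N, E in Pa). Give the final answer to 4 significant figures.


A = 1.9830 * 0.01 = 0.01983 m^2
Stretch = 18.4590*1000 * 998.4540 / (16641.4920e6 * 0.01983) * 1000
Stretch = 55.85 mm


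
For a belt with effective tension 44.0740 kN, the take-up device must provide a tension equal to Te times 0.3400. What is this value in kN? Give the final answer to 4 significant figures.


T_tu = 44.0740 * 0.3400
T_tu = 14.99 kN


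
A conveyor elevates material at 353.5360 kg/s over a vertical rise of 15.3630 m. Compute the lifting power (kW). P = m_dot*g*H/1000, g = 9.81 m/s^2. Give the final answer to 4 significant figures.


P = 353.5360 * 9.81 * 15.3630 / 1000
P = 53.28 kW


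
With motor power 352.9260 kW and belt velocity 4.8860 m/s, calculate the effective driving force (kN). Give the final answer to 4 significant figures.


Te = P / v = 352.9260 / 4.8860
Te = 72.23 kN


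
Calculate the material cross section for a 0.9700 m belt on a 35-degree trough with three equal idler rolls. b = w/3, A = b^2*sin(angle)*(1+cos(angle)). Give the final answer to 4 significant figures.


b = 0.9700/3 = 0.323333 m
A = 0.323333^2 * sin(35 deg) * (1 + cos(35 deg))
A = 0.1091 m^2


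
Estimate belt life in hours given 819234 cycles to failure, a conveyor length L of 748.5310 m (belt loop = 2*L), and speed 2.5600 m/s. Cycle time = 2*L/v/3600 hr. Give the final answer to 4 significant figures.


cycle_time = 2 * 748.5310 / 2.5600 / 3600 = 0.162442 hr
life = 819234 * 0.162442 = 133100 hours


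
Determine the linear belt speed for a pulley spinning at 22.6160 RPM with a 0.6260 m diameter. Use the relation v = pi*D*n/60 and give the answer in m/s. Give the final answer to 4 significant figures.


v = pi * 0.6260 * 22.6160 / 60
v = 0.7413 m/s


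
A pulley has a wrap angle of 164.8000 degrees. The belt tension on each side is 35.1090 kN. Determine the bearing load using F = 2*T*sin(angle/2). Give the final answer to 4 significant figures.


F = 2 * 35.1090 * sin(164.8000/2 deg)
F = 69.60 kN


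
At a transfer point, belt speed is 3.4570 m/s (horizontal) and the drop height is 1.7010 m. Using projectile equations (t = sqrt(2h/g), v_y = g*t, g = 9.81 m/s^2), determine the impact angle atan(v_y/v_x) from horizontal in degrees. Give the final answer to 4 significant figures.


t = sqrt(2*1.7010/9.81) = 0.588888 s
v_y = 9.81 * 0.588888 = 5.77699 m/s
angle = atan(5.77699 / 3.4570) = 59.10 deg


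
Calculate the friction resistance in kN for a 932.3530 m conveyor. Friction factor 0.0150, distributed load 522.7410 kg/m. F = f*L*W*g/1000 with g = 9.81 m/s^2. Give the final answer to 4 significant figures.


F = 0.0150 * 932.3530 * 522.7410 * 9.81 / 1000
F = 71.72 kN


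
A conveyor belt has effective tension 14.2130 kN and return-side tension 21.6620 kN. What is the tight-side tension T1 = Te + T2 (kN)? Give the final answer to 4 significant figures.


T1 = Te + T2 = 14.2130 + 21.6620
T1 = 35.88 kN


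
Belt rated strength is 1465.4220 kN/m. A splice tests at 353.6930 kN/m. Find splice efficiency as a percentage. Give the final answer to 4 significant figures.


Eff = 353.6930 / 1465.4220 * 100
Eff = 24.14 %


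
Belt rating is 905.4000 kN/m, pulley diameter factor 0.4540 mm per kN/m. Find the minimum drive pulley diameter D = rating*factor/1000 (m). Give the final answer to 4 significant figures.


D = 905.4000 * 0.4540 / 1000
D = 0.4111 m


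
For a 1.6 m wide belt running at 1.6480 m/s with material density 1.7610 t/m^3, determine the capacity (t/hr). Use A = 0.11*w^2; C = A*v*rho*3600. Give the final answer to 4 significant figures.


A = 0.11 * 1.6^2 = 0.2816 m^2
C = 0.2816 * 1.6480 * 1.7610 * 3600
C = 2942 t/hr


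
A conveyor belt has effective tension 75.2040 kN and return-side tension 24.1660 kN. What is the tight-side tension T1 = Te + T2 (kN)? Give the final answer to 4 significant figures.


T1 = Te + T2 = 75.2040 + 24.1660
T1 = 99.37 kN


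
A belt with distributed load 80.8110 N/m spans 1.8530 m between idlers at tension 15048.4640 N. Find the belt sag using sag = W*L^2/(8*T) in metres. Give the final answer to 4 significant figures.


sag = 80.8110 * 1.8530^2 / (8 * 15048.4640)
sag = 0.002305 m


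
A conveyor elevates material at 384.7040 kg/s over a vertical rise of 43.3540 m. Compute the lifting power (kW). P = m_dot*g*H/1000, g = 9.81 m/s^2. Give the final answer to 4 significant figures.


P = 384.7040 * 9.81 * 43.3540 / 1000
P = 163.6 kW


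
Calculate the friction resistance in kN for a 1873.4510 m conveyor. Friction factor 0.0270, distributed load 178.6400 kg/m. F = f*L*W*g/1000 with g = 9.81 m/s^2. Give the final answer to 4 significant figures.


F = 0.0270 * 1873.4510 * 178.6400 * 9.81 / 1000
F = 88.64 kN


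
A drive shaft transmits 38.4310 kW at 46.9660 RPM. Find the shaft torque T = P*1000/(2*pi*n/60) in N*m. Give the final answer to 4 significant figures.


omega = 2*pi*46.9660/60 = 4.91827 rad/s
T = 38.4310*1000 / 4.91827
T = 7814 N*m


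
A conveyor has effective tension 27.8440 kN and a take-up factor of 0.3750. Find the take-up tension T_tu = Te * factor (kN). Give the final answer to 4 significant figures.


T_tu = 27.8440 * 0.3750
T_tu = 10.44 kN


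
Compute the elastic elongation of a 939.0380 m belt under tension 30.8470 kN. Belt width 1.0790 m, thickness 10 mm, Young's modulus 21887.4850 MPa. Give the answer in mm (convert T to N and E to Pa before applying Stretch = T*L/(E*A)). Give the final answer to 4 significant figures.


A = 1.0790 * 0.01 = 0.01079 m^2
Stretch = 30.8470*1000 * 939.0380 / (21887.4850e6 * 0.01079) * 1000
Stretch = 122.7 mm


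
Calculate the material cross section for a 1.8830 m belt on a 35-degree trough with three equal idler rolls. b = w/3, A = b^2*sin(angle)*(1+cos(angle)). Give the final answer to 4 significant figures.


b = 1.8830/3 = 0.627667 m
A = 0.627667^2 * sin(35 deg) * (1 + cos(35 deg))
A = 0.4111 m^2


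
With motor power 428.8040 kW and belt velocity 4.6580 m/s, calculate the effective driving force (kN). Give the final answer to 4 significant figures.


Te = P / v = 428.8040 / 4.6580
Te = 92.06 kN


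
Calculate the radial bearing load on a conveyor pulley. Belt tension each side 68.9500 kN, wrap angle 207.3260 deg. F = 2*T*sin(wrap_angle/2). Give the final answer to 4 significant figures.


F = 2 * 68.9500 * sin(207.3260/2 deg)
F = 134.0 kN


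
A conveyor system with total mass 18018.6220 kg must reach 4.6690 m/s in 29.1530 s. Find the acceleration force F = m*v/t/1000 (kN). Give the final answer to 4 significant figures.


F = 18018.6220 * 4.6690 / 29.1530 / 1000
F = 2.886 kN


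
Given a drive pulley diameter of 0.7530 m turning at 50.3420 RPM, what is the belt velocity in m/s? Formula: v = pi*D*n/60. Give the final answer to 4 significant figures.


v = pi * 0.7530 * 50.3420 / 60
v = 1.985 m/s


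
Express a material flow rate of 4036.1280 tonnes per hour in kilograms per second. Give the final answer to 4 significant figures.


m_dot = 4036.1280 * 1000 / 3600
m_dot = 1121 kg/s


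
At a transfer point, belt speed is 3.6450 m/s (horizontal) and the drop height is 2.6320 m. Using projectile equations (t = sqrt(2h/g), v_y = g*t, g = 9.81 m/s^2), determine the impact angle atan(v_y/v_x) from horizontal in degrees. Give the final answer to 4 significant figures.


t = sqrt(2*2.6320/9.81) = 0.732527 s
v_y = 9.81 * 0.732527 = 7.18609 m/s
angle = atan(7.18609 / 3.6450) = 63.10 deg


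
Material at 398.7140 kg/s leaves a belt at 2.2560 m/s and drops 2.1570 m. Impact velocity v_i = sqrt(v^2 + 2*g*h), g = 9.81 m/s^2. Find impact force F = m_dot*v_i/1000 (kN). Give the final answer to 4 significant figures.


v_i = sqrt(2.2560^2 + 2*9.81*2.1570) = 6.88548 m/s
F = 398.7140 * 6.88548 / 1000
F = 2.745 kN


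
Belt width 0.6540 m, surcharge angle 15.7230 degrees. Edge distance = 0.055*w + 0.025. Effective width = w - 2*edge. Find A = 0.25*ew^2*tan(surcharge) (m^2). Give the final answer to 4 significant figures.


edge = 0.055*0.6540 + 0.025 = 0.06097 m
ew = 0.6540 - 2*0.06097 = 0.53206 m
A = 0.25 * 0.53206^2 * tan(15.7230 deg)
A = 0.01992 m^2


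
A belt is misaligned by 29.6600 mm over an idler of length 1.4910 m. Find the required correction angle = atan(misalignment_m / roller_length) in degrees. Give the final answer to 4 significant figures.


misalign_m = 29.6600 / 1000 = 0.029660 m
angle = atan(0.029660 / 1.4910)
angle = 1.140 deg


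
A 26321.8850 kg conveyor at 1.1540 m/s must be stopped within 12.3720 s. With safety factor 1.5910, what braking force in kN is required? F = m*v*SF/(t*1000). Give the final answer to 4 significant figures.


F = 26321.8850 * 1.1540 / 12.3720 * 1.5910 / 1000
F = 3.906 kN


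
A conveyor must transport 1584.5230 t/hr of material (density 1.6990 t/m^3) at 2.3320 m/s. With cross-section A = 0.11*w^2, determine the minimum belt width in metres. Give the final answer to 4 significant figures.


A_req = 1584.5230 / (2.3320 * 1.6990 * 3600) = 0.11109 m^2
w = sqrt(0.11109 / 0.11)
w = 1.005 m


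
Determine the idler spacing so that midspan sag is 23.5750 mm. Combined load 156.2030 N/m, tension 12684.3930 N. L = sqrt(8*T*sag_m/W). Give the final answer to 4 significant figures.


sag = 23.5750/1000 = 0.023575 m
L = sqrt(8 * 12684.3930 * 0.023575 / 156.2030)
L = 3.913 m


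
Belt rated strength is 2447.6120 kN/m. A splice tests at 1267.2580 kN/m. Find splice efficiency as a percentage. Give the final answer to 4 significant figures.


Eff = 1267.2580 / 2447.6120 * 100
Eff = 51.78 %


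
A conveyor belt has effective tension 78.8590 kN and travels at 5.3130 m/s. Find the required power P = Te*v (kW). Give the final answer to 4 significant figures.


P = Te * v = 78.8590 * 5.3130
P = 419.0 kW


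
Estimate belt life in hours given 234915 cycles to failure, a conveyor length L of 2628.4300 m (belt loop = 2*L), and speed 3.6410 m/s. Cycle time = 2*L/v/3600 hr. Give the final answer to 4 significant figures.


cycle_time = 2 * 2628.4300 / 3.6410 / 3600 = 0.401054 hr
life = 234915 * 0.401054 = 94210 hours


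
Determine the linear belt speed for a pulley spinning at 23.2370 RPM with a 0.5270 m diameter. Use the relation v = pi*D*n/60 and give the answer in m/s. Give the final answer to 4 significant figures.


v = pi * 0.5270 * 23.2370 / 60
v = 0.6412 m/s


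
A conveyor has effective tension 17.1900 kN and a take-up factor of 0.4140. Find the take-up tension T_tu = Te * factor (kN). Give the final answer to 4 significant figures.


T_tu = 17.1900 * 0.4140
T_tu = 7.117 kN


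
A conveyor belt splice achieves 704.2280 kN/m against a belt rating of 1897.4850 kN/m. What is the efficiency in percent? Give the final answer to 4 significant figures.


Eff = 704.2280 / 1897.4850 * 100
Eff = 37.11 %


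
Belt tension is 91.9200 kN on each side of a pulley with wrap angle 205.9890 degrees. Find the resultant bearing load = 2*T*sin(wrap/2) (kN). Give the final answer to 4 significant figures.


F = 2 * 91.9200 * sin(205.9890/2 deg)
F = 179.1 kN


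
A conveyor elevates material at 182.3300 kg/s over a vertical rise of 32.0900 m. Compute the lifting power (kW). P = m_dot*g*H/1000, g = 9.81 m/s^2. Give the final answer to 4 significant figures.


P = 182.3300 * 9.81 * 32.0900 / 1000
P = 57.40 kW


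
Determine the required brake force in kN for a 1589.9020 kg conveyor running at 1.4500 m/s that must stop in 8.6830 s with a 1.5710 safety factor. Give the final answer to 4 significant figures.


F = 1589.9020 * 1.4500 / 8.6830 * 1.5710 / 1000
F = 0.4171 kN


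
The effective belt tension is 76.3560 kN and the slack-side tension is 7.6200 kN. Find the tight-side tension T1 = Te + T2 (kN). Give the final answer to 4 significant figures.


T1 = Te + T2 = 76.3560 + 7.6200
T1 = 83.98 kN


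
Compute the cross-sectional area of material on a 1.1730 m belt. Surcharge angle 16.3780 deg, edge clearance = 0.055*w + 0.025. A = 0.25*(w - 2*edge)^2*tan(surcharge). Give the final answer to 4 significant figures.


edge = 0.055*1.1730 + 0.025 = 0.089515 m
ew = 1.1730 - 2*0.089515 = 0.99397 m
A = 0.25 * 0.99397^2 * tan(16.3780 deg)
A = 0.07259 m^2


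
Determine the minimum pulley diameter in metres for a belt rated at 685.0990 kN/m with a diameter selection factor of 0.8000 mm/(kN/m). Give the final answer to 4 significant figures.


D = 685.0990 * 0.8000 / 1000
D = 0.5481 m


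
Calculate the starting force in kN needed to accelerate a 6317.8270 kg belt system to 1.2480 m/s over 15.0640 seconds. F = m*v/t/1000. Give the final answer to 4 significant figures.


F = 6317.8270 * 1.2480 / 15.0640 / 1000
F = 0.5234 kN


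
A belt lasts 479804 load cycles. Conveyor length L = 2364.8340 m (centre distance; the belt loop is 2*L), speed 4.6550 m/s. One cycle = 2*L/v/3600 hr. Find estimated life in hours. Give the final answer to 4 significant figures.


cycle_time = 2 * 2364.8340 / 4.6550 / 3600 = 0.282233 hr
life = 479804 * 0.282233 = 135400 hours


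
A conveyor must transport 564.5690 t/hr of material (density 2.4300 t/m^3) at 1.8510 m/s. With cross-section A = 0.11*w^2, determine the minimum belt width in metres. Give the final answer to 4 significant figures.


A_req = 564.5690 / (1.8510 * 2.4300 * 3600) = 0.034866 m^2
w = sqrt(0.034866 / 0.11)
w = 0.5630 m


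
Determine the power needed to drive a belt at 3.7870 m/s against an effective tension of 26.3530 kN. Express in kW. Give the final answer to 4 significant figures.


P = Te * v = 26.3530 * 3.7870
P = 99.80 kW


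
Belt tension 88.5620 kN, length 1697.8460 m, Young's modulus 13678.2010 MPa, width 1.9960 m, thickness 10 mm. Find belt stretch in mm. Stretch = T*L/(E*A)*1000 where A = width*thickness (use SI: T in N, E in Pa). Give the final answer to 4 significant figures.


A = 1.9960 * 0.01 = 0.01996 m^2
Stretch = 88.5620*1000 * 1697.8460 / (13678.2010e6 * 0.01996) * 1000
Stretch = 550.8 mm


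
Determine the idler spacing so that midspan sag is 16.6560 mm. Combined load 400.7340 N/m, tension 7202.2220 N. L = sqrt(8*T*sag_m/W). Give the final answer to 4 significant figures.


sag = 16.6560/1000 = 0.016656 m
L = sqrt(8 * 7202.2220 * 0.016656 / 400.7340)
L = 1.548 m


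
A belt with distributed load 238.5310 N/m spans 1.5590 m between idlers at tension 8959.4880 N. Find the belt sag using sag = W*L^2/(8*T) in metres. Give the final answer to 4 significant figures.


sag = 238.5310 * 1.5590^2 / (8 * 8959.4880)
sag = 0.008088 m


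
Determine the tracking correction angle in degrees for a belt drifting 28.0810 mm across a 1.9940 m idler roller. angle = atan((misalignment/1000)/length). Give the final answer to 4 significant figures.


misalign_m = 28.0810 / 1000 = 0.028081 m
angle = atan(0.028081 / 1.9940)
angle = 0.8068 deg


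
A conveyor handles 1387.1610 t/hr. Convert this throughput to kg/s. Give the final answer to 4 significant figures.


m_dot = 1387.1610 * 1000 / 3600
m_dot = 385.3 kg/s


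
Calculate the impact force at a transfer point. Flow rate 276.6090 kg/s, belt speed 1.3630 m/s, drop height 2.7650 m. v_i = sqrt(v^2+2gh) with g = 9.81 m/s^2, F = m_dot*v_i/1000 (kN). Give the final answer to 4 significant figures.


v_i = sqrt(1.3630^2 + 2*9.81*2.7650) = 7.49047 m/s
F = 276.6090 * 7.49047 / 1000
F = 2.072 kN


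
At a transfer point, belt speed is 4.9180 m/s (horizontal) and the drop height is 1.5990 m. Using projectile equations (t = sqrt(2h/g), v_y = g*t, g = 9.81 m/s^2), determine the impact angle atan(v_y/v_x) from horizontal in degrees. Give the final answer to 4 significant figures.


t = sqrt(2*1.5990/9.81) = 0.570959 s
v_y = 9.81 * 0.570959 = 5.60111 m/s
angle = atan(5.60111 / 4.9180) = 48.72 deg


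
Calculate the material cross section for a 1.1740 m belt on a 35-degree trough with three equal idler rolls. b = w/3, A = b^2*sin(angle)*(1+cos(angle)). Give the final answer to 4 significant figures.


b = 1.1740/3 = 0.391333 m
A = 0.391333^2 * sin(35 deg) * (1 + cos(35 deg))
A = 0.1598 m^2


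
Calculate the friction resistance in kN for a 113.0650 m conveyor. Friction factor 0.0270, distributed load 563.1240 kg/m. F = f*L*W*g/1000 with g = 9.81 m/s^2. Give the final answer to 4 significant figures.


F = 0.0270 * 113.0650 * 563.1240 * 9.81 / 1000
F = 16.86 kN


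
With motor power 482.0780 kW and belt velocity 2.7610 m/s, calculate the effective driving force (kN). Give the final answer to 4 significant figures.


Te = P / v = 482.0780 / 2.7610
Te = 174.6 kN


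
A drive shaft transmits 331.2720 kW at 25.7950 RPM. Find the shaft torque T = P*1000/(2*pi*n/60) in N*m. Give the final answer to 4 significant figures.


omega = 2*pi*25.7950/60 = 2.70125 rad/s
T = 331.2720*1000 / 2.70125
T = 122600 N*m


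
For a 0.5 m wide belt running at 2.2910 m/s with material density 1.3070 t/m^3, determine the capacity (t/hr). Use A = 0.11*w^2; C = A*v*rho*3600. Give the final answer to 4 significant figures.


A = 0.11 * 0.5^2 = 0.0275 m^2
C = 0.0275 * 2.2910 * 1.3070 * 3600
C = 296.4 t/hr


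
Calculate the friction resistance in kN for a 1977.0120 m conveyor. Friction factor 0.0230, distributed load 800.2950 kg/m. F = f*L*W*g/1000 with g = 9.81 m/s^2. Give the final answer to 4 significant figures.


F = 0.0230 * 1977.0120 * 800.2950 * 9.81 / 1000
F = 357.0 kN


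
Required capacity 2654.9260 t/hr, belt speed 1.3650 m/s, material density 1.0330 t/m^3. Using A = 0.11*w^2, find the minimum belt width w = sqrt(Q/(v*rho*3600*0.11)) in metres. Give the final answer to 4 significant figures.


A_req = 2654.9260 / (1.3650 * 1.0330 * 3600) = 0.523018 m^2
w = sqrt(0.523018 / 0.11)
w = 2.181 m


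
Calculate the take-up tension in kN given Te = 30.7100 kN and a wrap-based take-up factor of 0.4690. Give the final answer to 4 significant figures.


T_tu = 30.7100 * 0.4690
T_tu = 14.40 kN
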